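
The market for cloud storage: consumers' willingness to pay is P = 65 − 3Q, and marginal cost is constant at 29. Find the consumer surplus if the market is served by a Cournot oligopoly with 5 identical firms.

In a 5-firm Cournot equilibrium, symmetry and the first-order condition give q = (65 − 29)/(18) = 2. So Q = 10 and P = 35.
CS = ½·(65 − 35)·10 = 150.

CS = 150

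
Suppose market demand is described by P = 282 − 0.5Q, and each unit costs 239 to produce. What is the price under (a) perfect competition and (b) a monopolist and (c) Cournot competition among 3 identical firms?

Competition: P = 239; Monopoly: P = 260.5; Cournot: P = 249.75

Perfect competition: P = MC = 239, so 282 − 0.5Q = 239 and Q = 86.
The monopolist equates marginal revenue to marginal cost: 282 − Q = 239, so Q = 43. From demand, P = 260.5.
In a 3-firm Cournot equilibrium, symmetry and the first-order condition give q = (282 − 239)/(2) = 21.5. So Q = 64.5 and P = 249.75.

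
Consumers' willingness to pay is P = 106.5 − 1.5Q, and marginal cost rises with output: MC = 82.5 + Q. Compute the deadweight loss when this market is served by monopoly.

DWL = 16.2

Under competition P = MC: 106.5 − 1.5Q = 82.5 + Q ⇒ Q = 9.6, P = 92.1.
A monopolist chooses Q where MR = MC. MR = 106.5 − 3Q; setting this equal to 82.5 + Q gives Q = 6 and P = 97.5.
CS = ½·(106.5 − 92.1)·9.6 = 69.12; PS = (92.1·9.6 − 82.5·9.6 − ½·1·9.6²) = 46.08; TS = 115.2.
CS = ½·(106.5 − 97.5)·6 = 27; PS = (97.5·6 − 82.5·6 − ½·1·6²) = 72; TS = 99.
DWL = 115.2 − 99 = 16.2.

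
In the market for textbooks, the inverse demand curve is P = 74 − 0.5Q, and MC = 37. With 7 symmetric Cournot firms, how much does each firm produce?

Cournot with 7 identical firms: the symmetric best-response condition is 74 − 4q = 37. Each firm produces q = 9.25, total output Q = 64.75, price P = 41.625.

q_i = 9.25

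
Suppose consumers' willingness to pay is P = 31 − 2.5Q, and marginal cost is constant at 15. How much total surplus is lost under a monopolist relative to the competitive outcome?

DWL = 12.8

Competitive firms price at marginal cost: P = 15, giving Q = 6.4.
The monopolist equates marginal revenue to marginal cost: 31 − 5Q = 15, so Q = 3.2. From demand, P = 23.
DWL is the triangle between Q = 3.2 and Q = 6.4: ½·(6.4 − 3.2)·(23 − 15) = 12.8.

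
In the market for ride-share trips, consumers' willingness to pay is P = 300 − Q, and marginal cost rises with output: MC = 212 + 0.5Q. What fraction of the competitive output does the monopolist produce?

A monopolist chooses Q where MR = MC. MR = 300 − 2Q; setting this equal to 212 + 0.5Q gives Q = 35.2 and P = 264.8.
Competitive equilibrium sets price equal to marginal cost: 300 − Q = 212 + 0.5Q, so Q = 176/3 and P = 724/3.
Ratio Q_m/Q_c = 35.2/(176/3) = 0.6.

Q_m/Q_c = 0.6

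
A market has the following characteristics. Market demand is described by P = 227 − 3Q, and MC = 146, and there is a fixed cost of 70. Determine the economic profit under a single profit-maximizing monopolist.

Profit = 476.75

Monopoly sets MR = MC: 227 − 6Q = 146 ⇒ Q = 13.5, P = 227 − 3·13.5 = 186.5.
Profit = (186.5 − 146)·13.5 − 70 = 476.75.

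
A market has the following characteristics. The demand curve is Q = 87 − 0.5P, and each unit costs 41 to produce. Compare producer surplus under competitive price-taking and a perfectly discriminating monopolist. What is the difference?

Inverting demand: P = 174 − 2Q.
Perfect competition: P = MC = 41, so 174 − 2Q = 41 and Q = 66.5.
PS = (41 − 41)·66.5 = 0.
Under first-degree price discrimination the firm charges each unit its demand price and produces up to where P = MC, i.e. Q = 66.5. Consumer surplus is zero; producer surplus equals total surplus.
PS = ½·(174 − 41)·66.5 = 4422.25.
Change in producer surplus: 4422.25 − 0 = 4422.25.

Producer surplus rises by 4422.25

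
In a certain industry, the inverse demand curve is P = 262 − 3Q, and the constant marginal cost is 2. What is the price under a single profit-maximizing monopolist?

P = 132

A monopolist chooses Q where MR = MC. MR = 262 − 6Q; setting this equal to 2 gives Q = 130/3 and P = 132.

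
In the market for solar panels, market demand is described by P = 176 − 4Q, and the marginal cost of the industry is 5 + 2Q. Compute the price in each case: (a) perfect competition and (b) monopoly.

Competitive equilibrium sets price equal to marginal cost: 176 − 4Q = 5 + 2Q, so Q = 28.5 and P = 62.
A monopolist chooses Q where MR = MC. MR = 176 − 8Q; setting this equal to 5 + 2Q gives Q = 17.1 and P = 107.6.

Competition: P = 62; Monopoly: P = 107.6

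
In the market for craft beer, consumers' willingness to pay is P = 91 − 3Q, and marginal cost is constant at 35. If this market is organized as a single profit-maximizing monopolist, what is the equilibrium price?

P = 63

Monopoly sets MR = MC: 91 − 6Q = 35 ⇒ Q = 28/3, P = 91 − 3·28/3 = 63.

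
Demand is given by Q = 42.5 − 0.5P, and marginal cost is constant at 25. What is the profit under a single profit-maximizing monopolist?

Inverting demand: P = 85 − 2Q.
A monopolist chooses Q where MR = MC. MR = 85 − 4Q; setting this equal to 25 gives Q = 15 and P = 55.
Profit = (55 − 25)·15 = 450.

Profit = 450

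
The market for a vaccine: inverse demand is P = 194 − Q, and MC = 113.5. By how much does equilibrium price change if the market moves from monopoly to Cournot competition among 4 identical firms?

Equilibrium price falls by 24.15

The monopolist equates marginal revenue to marginal cost: 194 − 2Q = 113.5, so Q = 40.25. From demand, P = 153.75.
Cournot with 4 identical firms: the symmetric best-response condition is 194 − 5q = 113.5. Each firm produces q = 16.1, total output Q = 64.4, price P = 129.6.
Change in equilibrium price: 129.6 − 153.75 = −24.15.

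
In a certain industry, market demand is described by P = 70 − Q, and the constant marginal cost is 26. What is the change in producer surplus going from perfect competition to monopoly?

Producer surplus rises by 484

Competitive firms price at marginal cost: P = 26, giving Q = 44.
PS = (26 − 26)·44 = 0.
The monopolist equates marginal revenue to marginal cost: 70 − 2Q = 26, so Q = 22. From demand, P = 48.
PS = (48 − 26)·22 = 484.
Change in producer surplus: 484 − 0 = 484.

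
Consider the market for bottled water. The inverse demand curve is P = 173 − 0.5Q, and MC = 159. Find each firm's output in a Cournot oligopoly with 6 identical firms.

q_i = 4

Cournot with 6 identical firms: the symmetric best-response condition is 173 − 3.5q = 159. Each firm produces q = 4, total output Q = 24, price P = 161.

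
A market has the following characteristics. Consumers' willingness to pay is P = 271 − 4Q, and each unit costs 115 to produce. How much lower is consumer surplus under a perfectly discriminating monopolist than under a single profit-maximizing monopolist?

CS falls by 760.5

A monopolist chooses Q where MR = MC. MR = 271 − 8Q; setting this equal to 115 gives Q = 19.5 and P = 193.
CS = ½·(271 − 193)·19.5 = 760.5.
A perfectly discriminating monopolist sells every unit with P(Q) ≥ MC(Q), so output equals the competitive quantity Q = 39. Each buyer pays their reservation price, so CS = 0 and the firm captures all surplus.
CS = 0.
Change in consumer surplus: 0 − 760.5 = −760.5.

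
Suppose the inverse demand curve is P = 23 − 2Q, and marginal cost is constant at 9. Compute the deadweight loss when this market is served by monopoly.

Competitive firms price at marginal cost: P = 9, giving Q = 7.
A monopolist chooses Q where MR = MC. MR = 23 − 4Q; setting this equal to 9 gives Q = 3.5 and P = 16.
DWL is the triangle between Q = 3.5 and Q = 7: ½·(7 − 3.5)·(16 − 9) = 12.25.

DWL = 12.25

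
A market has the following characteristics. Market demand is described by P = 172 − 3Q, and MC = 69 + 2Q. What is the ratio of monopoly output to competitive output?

A monopolist chooses Q where MR = MC. MR = 172 − 6Q; setting this equal to 69 + 2Q gives Q = 12.875 and P = 133.375.
Competitive equilibrium sets price equal to marginal cost: 172 − 3Q = 69 + 2Q, so Q = 20.6 and P = 110.2.
Ratio Q_m/Q_c = 12.875/20.6 = 0.625.

Q_m/Q_c = 0.625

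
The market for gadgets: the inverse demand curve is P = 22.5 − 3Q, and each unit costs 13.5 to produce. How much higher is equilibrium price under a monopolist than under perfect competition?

Under competition P = MC = 13.5, so Q = (22.5 − 13.5)/3 = 3.
Monopoly sets MR = MC: 22.5 − 6Q = 13.5 ⇒ Q = 1.5, P = 22.5 − 3·1.5 = 18.
Change in equilibrium price: 18 − 13.5 = 4.5.

Equilibrium price rises by 4.5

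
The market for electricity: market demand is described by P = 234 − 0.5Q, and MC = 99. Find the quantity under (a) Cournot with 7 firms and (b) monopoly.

Cournot with 7 identical firms: the symmetric best-response condition is 234 − 4q = 99. Each firm produces q = 33.75, total output Q = 236.25, price P = 115.875.
The monopolist equates marginal revenue to marginal cost: 234 − Q = 99, so Q = 135. From demand, P = 166.5.

Cournot: Q = 236.25; Monopoly: Q = 135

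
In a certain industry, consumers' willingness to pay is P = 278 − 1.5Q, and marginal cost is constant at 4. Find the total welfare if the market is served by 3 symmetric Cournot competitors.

With 3 symmetric Cournot firms, each firm's FOC gives 278 − 6q = 4, so q = 137/3, Q = 3·137/3 = 137, and P = 72.5.
CS = ½·(278 − 72.5)·137 = 14076.75; PS = (72.5 − 4)·137 = 9384.5; TS = 23461.25.

TS = 23461.25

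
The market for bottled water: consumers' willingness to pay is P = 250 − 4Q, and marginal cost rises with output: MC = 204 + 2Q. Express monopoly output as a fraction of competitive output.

Q_m/Q_c = 0.6

A monopolist chooses Q where MR = MC. MR = 250 − 8Q; setting this equal to 204 + 2Q gives Q = 4.6 and P = 231.6.
Competitive equilibrium sets price equal to marginal cost: 250 − 4Q = 204 + 2Q, so Q = 23/3 and P = 658/3.
Ratio Q_m/Q_c = 4.6/(23/3) = 0.6.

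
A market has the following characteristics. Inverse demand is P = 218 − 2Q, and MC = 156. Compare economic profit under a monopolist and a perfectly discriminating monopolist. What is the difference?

π rises by 480.5

The monopolist equates marginal revenue to marginal cost: 218 − 4Q = 156, so Q = 15.5. From demand, P = 187.
Profit = (187 − 156)·15.5 = 480.5.
Under first-degree price discrimination the firm charges each unit its demand price and produces up to where P = MC, i.e. Q = 31. Consumer surplus is zero; producer surplus equals total surplus.
PS equals the full surplus area, 961. Profit = 961 = 961.
Change in economic profit: 961 − 480.5 = 480.5.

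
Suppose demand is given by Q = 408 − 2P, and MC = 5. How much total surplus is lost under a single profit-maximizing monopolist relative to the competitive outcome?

DWL = 9900.25

Inverting demand: P = 204 − 0.5Q.
Competitive firms price at marginal cost: P = 5, giving Q = 398.
A monopolist chooses Q where MR = MC. MR = 204 − Q; setting this equal to 5 gives Q = 199 and P = 104.5.
DWL is the triangle between Q = 199 and Q = 398: ½·(398 − 199)·(104.5 − 5) = 9900.25.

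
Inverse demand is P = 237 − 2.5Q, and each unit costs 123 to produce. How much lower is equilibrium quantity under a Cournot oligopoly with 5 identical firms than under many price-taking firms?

Under competition P = MC = 123, so Q = (237 − 123)/2.5 = 45.6.
In a 5-firm Cournot equilibrium, symmetry and the first-order condition give q = (237 − 123)/(15) = 7.6. So Q = 38 and P = 142.
Change in equilibrium quantity: 38 − 45.6 = −7.6.

Q falls by 7.6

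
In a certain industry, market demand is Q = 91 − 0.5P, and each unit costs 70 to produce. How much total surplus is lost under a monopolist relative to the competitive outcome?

Inverting demand: P = 182 − 2Q.
Perfect competition: P = MC = 70, so 182 − 2Q = 70 and Q = 56.
A monopolist chooses Q where MR = MC. MR = 182 − 4Q; setting this equal to 70 gives Q = 28 and P = 126.
DWL is the triangle between Q = 28 and Q = 56: ½·(56 − 28)·(126 − 70) = 784.

DWL = 784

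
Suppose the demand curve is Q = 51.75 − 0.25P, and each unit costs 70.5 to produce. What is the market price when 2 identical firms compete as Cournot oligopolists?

Inverting demand: P = 207 − 4Q.
With 2 symmetric Cournot firms, each firm's FOC gives 207 − 12q = 70.5, so q = 11.375, Q = 2·11.375 = 22.75, and P = 116.

P = 116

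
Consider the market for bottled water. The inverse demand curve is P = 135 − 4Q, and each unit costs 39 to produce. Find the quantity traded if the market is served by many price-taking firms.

Perfect competition: P = MC = 39, so 135 − 4Q = 39 and Q = 24.

Q = 24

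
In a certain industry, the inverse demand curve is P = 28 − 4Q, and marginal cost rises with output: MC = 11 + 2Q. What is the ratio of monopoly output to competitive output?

The monopolist equates marginal revenue to marginal cost: 28 − 8Q = 11 + 2Q, so Q = 1.7. From demand, P = 21.2.
Competitive equilibrium sets price equal to marginal cost: 28 − 4Q = 11 + 2Q, so Q = 17/6 and P = 50/3.
Ratio Q_m/Q_c = 1.7/(17/6) = 0.6.

Q_m/Q_c = 0.6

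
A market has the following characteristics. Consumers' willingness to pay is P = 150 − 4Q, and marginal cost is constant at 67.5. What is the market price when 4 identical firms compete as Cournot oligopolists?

With 4 symmetric Cournot firms, each firm's FOC gives 150 − 20q = 67.5, so q = 4.125, Q = 4·4.125 = 16.5, and P = 84.

P = 84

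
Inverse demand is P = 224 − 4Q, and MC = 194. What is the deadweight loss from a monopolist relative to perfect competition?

DWL = 28.125

Perfect competition: P = MC = 194, so 224 − 4Q = 194 and Q = 7.5.
The monopolist equates marginal revenue to marginal cost: 224 − 8Q = 194, so Q = 3.75. From demand, P = 209.
DWL is the triangle between Q = 3.75 and Q = 7.5: ½·(7.5 − 3.75)·(209 − 194) = 28.125.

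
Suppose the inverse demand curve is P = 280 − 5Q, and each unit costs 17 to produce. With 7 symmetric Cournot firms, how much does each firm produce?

Cournot with 7 identical firms: the symmetric best-response condition is 280 − 40q = 17. Each firm produces q = 6.575, total output Q = 46.025, price P = 49.875.

q_i = 6.575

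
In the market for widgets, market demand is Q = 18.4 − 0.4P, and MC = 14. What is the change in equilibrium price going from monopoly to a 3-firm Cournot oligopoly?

Inverting demand: P = 46 − 2.5Q.
A monopolist chooses Q where MR = MC. MR = 46 − 5Q; setting this equal to 14 gives Q = 6.4 and P = 30.
Cournot with 3 identical firms: the symmetric best-response condition is 46 − 10q = 14. Each firm produces q = 3.2, total output Q = 9.6, price P = 22.
Change in equilibrium price: 22 − 30 = −8.

Equilibrium price falls by 8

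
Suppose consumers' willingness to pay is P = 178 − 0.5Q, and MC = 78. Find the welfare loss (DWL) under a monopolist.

DWL = 2500

Under competition P = MC = 78, so Q = (178 − 78)/0.5 = 200.
A monopolist chooses Q where MR = MC. MR = 178 − Q; setting this equal to 78 gives Q = 100 and P = 128.
DWL is the triangle between Q = 100 and Q = 200: ½·(200 − 100)·(128 − 78) = 2500.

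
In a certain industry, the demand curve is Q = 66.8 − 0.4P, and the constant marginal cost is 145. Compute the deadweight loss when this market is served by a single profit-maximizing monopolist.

Inverting demand: P = 167 − 2.5Q.
Perfect competition: P = MC = 145, so 167 − 2.5Q = 145 and Q = 8.8.
Monopoly sets MR = MC: 167 − 5Q = 145 ⇒ Q = 4.4, P = 167 − 2.5·4.4 = 156.
DWL is the triangle between Q = 4.4 and Q = 8.8: ½·(8.8 − 4.4)·(156 − 145) = 24.2.

DWL = 24.2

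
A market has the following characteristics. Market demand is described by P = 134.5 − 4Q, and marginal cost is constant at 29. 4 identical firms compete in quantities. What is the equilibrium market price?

Cournot with 4 identical firms: the symmetric best-response condition is 134.5 − 20q = 29. Each firm produces q = 5.275, total output Q = 21.1, price P = 50.1.

P = 50.1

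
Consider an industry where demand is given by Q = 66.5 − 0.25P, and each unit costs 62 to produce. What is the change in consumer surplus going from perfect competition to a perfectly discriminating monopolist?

Consumer surplus falls by 5202

Inverting demand: P = 266 − 4Q.
Competitive firms price at marginal cost: P = 62, giving Q = 51.
CS = ½·(266 − 62)·51 = 5202.
Under first-degree price discrimination the firm charges each unit its demand price and produces up to where P = MC, i.e. Q = 51. Consumer surplus is zero; producer surplus equals total surplus.
CS = 0.
Change in consumer surplus: 0 − 5202 = −5202.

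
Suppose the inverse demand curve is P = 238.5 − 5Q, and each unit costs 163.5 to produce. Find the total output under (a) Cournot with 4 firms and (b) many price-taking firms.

In a 4-firm Cournot equilibrium, symmetry and the first-order condition give q = (238.5 − 163.5)/(25) = 3. So Q = 12 and P = 178.5.
Perfect competition: P = MC = 163.5, so 238.5 − 5Q = 163.5 and Q = 15.

Cournot: Q = 12; Competition: Q = 15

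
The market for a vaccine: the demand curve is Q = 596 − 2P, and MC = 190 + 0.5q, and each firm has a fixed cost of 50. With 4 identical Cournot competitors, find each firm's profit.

π_i = 922

Inverting demand: P = 298 − 0.5Q.
In a 4-firm Cournot equilibrium, symmetry and the first-order condition give q = (298 − 190)/(3) = 36. So Q = 144 and P = 226.
Each firm's profit = 226·36 − (190·36 + ½·0.5·36²) − 50 = 922.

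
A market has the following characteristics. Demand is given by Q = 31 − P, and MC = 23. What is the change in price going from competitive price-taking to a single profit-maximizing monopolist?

Inverting demand: P = 31 − Q.
Under competition P = MC = 23, so Q = (31 − 23)/1 = 8.
Monopoly sets MR = MC: 31 − 2Q = 23 ⇒ Q = 4, P = 31 − 4 = 27.
Change in price: 27 − 23 = 4.

Price rises by 4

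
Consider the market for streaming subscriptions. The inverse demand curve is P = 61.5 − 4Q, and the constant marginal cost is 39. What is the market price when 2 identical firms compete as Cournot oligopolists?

In a 2-firm Cournot equilibrium, symmetry and the first-order condition give q = (61.5 − 39)/(12) = 1.875. So Q = 3.75 and P = 46.5.

P = 46.5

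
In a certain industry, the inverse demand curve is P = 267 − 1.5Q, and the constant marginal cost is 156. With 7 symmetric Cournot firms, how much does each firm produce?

q_i = 9.25

In a 7-firm Cournot equilibrium, symmetry and the first-order condition give q = (267 − 156)/(12) = 9.25. So Q = 64.75 and P = 169.875.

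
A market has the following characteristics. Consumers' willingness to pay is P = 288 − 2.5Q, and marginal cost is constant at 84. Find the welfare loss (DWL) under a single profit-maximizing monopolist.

DWL = 2080.8

Perfect competition: P = MC = 84, so 288 − 2.5Q = 84 and Q = 81.6.
Monopoly sets MR = MC: 288 − 5Q = 84 ⇒ Q = 40.8, P = 288 − 2.5·40.8 = 186.
DWL is the triangle between Q = 40.8 and Q = 81.6: ½·(81.6 − 40.8)·(186 − 84) = 2080.8.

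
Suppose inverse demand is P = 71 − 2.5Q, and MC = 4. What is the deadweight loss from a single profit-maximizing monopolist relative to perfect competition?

Under competition P = MC = 4, so Q = (71 − 4)/2.5 = 26.8.
The monopolist equates marginal revenue to marginal cost: 71 − 5Q = 4, so Q = 13.4. From demand, P = 37.5.
DWL is the triangle between Q = 13.4 and Q = 26.8: ½·(26.8 − 13.4)·(37.5 − 4) = 224.45.

DWL = 224.45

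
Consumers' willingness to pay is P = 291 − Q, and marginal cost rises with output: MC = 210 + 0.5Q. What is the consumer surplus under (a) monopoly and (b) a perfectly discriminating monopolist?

Monopoly: CS = 524.88; Perfect PD: CS = 0

Monopoly sets MR = MC: 291 − 2Q = 210 + 0.5Q ⇒ Q = 32.4, P = 291 − 32.4 = 258.6.
CS = ½·(291 − 258.6)·32.4 = 524.88.
Under first-degree price discrimination the firm charges each unit its demand price and produces up to where P = MC, i.e. Q = 54. Consumer surplus is zero; producer surplus equals total surplus.
CS = 0.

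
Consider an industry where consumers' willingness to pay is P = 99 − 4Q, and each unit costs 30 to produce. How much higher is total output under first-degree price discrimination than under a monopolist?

A monopolist chooses Q where MR = MC. MR = 99 − 8Q; setting this equal to 30 gives Q = 8.625 and P = 64.5.
A perfectly discriminating monopolist sells every unit with P(Q) ≥ MC(Q), so output equals the competitive quantity Q = 17.25. Each buyer pays their reservation price, so CS = 0 and the firm captures all surplus.
Change in total output: 17.25 − 8.625 = 8.625.

Q rises by 8.625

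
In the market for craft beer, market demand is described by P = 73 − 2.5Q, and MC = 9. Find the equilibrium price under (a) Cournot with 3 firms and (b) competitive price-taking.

Cournot with 3 identical firms: the symmetric best-response condition is 73 − 10q = 9. Each firm produces q = 6.4, total output Q = 19.2, price P = 25.
Perfect competition: P = MC = 9, so 73 − 2.5Q = 9 and Q = 25.6.

Cournot: P = 25; Competition: P = 9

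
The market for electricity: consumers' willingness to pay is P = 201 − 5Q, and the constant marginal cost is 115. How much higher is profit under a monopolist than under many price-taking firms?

π rises by 369.8

Under competition P = MC = 115, so Q = (201 − 115)/5 = 17.2.
Profit = (115 − 115)·17.2 = 0.
The monopolist equates marginal revenue to marginal cost: 201 − 10Q = 115, so Q = 8.6. From demand, P = 158.
Profit = (158 − 115)·8.6 = 369.8.
Change in profit: 369.8 − 0 = 369.8.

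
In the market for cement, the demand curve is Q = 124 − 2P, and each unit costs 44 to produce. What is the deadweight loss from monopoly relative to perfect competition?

DWL = 81

Inverting demand: P = 62 − 0.5Q.
Competitive firms price at marginal cost: P = 44, giving Q = 36.
Monopoly sets MR = MC: 62 − Q = 44 ⇒ Q = 18, P = 62 − 0.5·18 = 53.
DWL is the triangle between Q = 18 and Q = 36: ½·(36 − 18)·(53 − 44) = 81.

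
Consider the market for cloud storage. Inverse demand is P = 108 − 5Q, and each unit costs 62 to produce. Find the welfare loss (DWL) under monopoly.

DWL = 52.9

Under competition P = MC = 62, so Q = (108 − 62)/5 = 9.2.
The monopolist equates marginal revenue to marginal cost: 108 − 10Q = 62, so Q = 4.6. From demand, P = 85.
DWL is the triangle between Q = 4.6 and Q = 9.2: ½·(9.2 − 4.6)·(85 − 62) = 52.9.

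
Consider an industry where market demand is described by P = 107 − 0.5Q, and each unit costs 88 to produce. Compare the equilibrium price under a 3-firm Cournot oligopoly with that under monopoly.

Cournot: P = 92.75; Monopoly: P = 97.5

In a 3-firm Cournot equilibrium, symmetry and the first-order condition give q = (107 − 88)/(2) = 9.5. So Q = 28.5 and P = 92.75.
A monopolist chooses Q where MR = MC. MR = 107 − Q; setting this equal to 88 gives Q = 19 and P = 97.5.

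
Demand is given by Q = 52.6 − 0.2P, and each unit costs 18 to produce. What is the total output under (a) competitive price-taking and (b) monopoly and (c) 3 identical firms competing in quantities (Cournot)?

Competition: Q = 49; Monopoly: Q = 24.5; Cournot: Q = 36.75

Inverting demand: P = 263 − 5Q.
Perfect competition: P = MC = 18, so 263 − 5Q = 18 and Q = 49.
The monopolist equates marginal revenue to marginal cost: 263 − 10Q = 18, so Q = 24.5. From demand, P = 140.5.
Cournot with 3 identical firms: the symmetric best-response condition is 263 − 20q = 18. Each firm produces q = 12.25, total output Q = 36.75, price P = 79.25.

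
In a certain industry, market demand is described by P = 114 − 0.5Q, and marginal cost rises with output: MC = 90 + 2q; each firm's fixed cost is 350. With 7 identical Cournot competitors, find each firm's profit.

π_i = −326

Cournot with 7 identical firms: the symmetric best-response condition is 114 − 4q = 90 + 2q. Each firm produces q = 4, total output Q = 28, price P = 100.
Each firm's profit = 100·4 − (90·4 + ½·2·4²) − 350 = −326.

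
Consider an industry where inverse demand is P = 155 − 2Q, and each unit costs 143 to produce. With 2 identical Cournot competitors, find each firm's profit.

π_i = 8

In a 2-firm Cournot equilibrium, symmetry and the first-order condition give q = (155 − 143)/(6) = 2. So Q = 4 and P = 147.
Each firm's profit = (147 − 143)·2 = 8.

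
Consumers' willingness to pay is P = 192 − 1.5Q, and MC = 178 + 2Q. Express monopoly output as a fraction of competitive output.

Q_m/Q_c = 0.7

A monopolist chooses Q where MR = MC. MR = 192 − 3Q; setting this equal to 178 + 2Q gives Q = 2.8 and P = 187.8.
Competitive equilibrium sets price equal to marginal cost: 192 − 1.5Q = 178 + 2Q, so Q = 4 and P = 186.
Ratio Q_m/Q_c = 2.8/4 = 0.7.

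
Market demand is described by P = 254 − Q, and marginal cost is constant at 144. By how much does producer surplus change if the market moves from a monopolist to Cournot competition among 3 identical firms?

PS falls by 756.25

The monopolist equates marginal revenue to marginal cost: 254 − 2Q = 144, so Q = 55. From demand, P = 199.
PS = (199 − 144)·55 = 3025.
In a 3-firm Cournot equilibrium, symmetry and the first-order condition give q = (254 − 144)/(4) = 27.5. So Q = 82.5 and P = 171.5.
PS = (171.5 − 144)·82.5 = 2268.75.
Change in producer surplus: 2268.75 − 3025 = −756.25.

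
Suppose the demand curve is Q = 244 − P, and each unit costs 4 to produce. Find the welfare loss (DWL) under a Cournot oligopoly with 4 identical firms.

Inverting demand: P = 244 − Q.
Perfect competition: P = MC = 4, so 244 − Q = 4 and Q = 240.
With 4 symmetric Cournot firms, each firm's FOC gives 244 − 5q = 4, so q = 48, Q = 4·48 = 192, and P = 52.
DWL is the triangle between Q = 192 and Q = 240: ½·(240 − 192)·(52 − 4) = 1152.

DWL = 1152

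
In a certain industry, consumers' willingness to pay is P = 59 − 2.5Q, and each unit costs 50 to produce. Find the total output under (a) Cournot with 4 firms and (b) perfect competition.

Cournot: Q = 2.88; Competition: Q = 3.6

Cournot with 4 identical firms: the symmetric best-response condition is 59 − 12.5q = 50. Each firm produces q = 0.72, total output Q = 2.88, price P = 51.8.
Under competition P = MC = 50, so Q = (59 − 50)/2.5 = 3.6.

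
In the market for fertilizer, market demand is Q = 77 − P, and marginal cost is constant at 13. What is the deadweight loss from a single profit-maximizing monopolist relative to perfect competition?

Inverting demand: P = 77 − Q.
Perfect competition: P = MC = 13, so 77 − Q = 13 and Q = 64.
The monopolist equates marginal revenue to marginal cost: 77 − 2Q = 13, so Q = 32. From demand, P = 45.
DWL is the triangle between Q = 32 and Q = 64: ½·(64 − 32)·(45 − 13) = 512.

DWL = 512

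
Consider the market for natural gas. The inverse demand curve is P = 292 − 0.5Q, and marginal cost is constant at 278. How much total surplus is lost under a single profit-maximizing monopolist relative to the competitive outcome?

Perfect competition: P = MC = 278, so 292 − 0.5Q = 278 and Q = 28.
A monopolist chooses Q where MR = MC. MR = 292 − Q; setting this equal to 278 gives Q = 14 and P = 285.
DWL is the triangle between Q = 14 and Q = 28: ½·(28 − 14)·(285 − 278) = 49.

DWL = 49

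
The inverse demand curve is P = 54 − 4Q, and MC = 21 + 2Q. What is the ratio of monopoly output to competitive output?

The monopolist equates marginal revenue to marginal cost: 54 − 8Q = 21 + 2Q, so Q = 3.3. From demand, P = 40.8.
Competitive equilibrium sets price equal to marginal cost: 54 − 4Q = 21 + 2Q, so Q = 5.5 and P = 32.
Ratio Q_m/Q_c = 3.3/5.5 = 0.6.

Q_m/Q_c = 0.6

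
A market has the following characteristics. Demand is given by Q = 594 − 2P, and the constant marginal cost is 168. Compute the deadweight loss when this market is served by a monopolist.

DWL = 4160.25

Inverting demand: P = 297 − 0.5Q.
Perfect competition: P = MC = 168, so 297 − 0.5Q = 168 and Q = 258.
Monopoly sets MR = MC: 297 − Q = 168 ⇒ Q = 129, P = 297 − 0.5·129 = 232.5.
DWL is the triangle between Q = 129 and Q = 258: ½·(258 − 129)·(232.5 − 168) = 4160.25.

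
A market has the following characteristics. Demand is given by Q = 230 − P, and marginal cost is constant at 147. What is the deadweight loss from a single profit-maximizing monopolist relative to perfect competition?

Inverting demand: P = 230 − Q.
Perfect competition: P = MC = 147, so 230 − Q = 147 and Q = 83.
A monopolist chooses Q where MR = MC. MR = 230 − 2Q; setting this equal to 147 gives Q = 41.5 and P = 188.5.
DWL is the triangle between Q = 41.5 and Q = 83: ½·(83 − 41.5)·(188.5 − 147) = 861.125.

DWL = 861.125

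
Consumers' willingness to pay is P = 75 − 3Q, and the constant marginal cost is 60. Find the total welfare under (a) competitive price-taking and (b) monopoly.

Competitive firms price at marginal cost: P = 60, giving Q = 5.
CS = ½·(75 − 60)·5 = 37.5; PS = (60 − 60)·5 = 0; TS = 37.5.
A monopolist chooses Q where MR = MC. MR = 75 − 6Q; setting this equal to 60 gives Q = 2.5 and P = 67.5.
CS = ½·(75 − 67.5)·2.5 = 9.375; PS = (67.5 − 60)·2.5 = 18.75; TS = 28.125.

Competition: TS = 37.5; Monopoly: TS = 28.125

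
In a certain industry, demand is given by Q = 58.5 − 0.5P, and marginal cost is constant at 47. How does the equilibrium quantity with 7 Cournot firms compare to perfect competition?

Cournot: Q = 30.625; Competition: Q = 35

Inverting demand: P = 117 − 2Q.
Cournot with 7 identical firms: the symmetric best-response condition is 117 − 16q = 47. Each firm produces q = 4.375, total output Q = 30.625, price P = 55.75.
Competitive firms price at marginal cost: P = 47, giving Q = 35.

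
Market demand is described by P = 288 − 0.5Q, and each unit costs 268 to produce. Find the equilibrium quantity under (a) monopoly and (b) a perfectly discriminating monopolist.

Monopoly: Q = 20; Perfect PD: Q = 40

The monopolist equates marginal revenue to marginal cost: 288 − Q = 268, so Q = 20. From demand, P = 278.
Under first-degree price discrimination the firm charges each unit its demand price and produces up to where P = MC, i.e. Q = 40. Consumer surplus is zero; producer surplus equals total surplus.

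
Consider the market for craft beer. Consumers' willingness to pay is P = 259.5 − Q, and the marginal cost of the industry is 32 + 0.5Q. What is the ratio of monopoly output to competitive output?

Q_m/Q_c = 0.6

A monopolist chooses Q where MR = MC. MR = 259.5 − 2Q; setting this equal to 32 + 0.5Q gives Q = 91 and P = 168.5.
Competitive equilibrium sets price equal to marginal cost: 259.5 − Q = 32 + 0.5Q, so Q = 455/3 and P = 647/6.
Ratio Q_m/Q_c = 91/(455/3) = 0.6.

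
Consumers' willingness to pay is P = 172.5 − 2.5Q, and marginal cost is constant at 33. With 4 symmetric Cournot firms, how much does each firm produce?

q_i = 11.16

In a 4-firm Cournot equilibrium, symmetry and the first-order condition give q = (172.5 − 33)/(12.5) = 11.16. So Q = 44.64 and P = 60.9.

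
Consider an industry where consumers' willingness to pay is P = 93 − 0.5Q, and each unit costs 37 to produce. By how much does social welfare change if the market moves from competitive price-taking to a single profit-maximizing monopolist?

Under competition P = MC = 37, so Q = (93 − 37)/0.5 = 112.
CS = ½·(93 − 37)·112 = 3136; PS = (37 − 37)·112 = 0; TS = 3136.
A monopolist chooses Q where MR = MC. MR = 93 − Q; setting this equal to 37 gives Q = 56 and P = 65.
CS = ½·(93 − 65)·56 = 784; PS = (65 − 37)·56 = 1568; TS = 2352.
Change in social welfare: 2352 − 3136 = −784.

TS falls by 784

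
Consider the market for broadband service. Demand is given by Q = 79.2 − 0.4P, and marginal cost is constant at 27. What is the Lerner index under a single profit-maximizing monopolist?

Inverting demand: P = 198 − 2.5Q.
Monopoly sets MR = MC: 198 − 5Q = 27 ⇒ Q = 34.2, P = 198 − 2.5·34.2 = 112.5.
Lerner index = (P − MC)/P = (112.5 − 27)/112.5 = 0.76.

Lerner index = 0.76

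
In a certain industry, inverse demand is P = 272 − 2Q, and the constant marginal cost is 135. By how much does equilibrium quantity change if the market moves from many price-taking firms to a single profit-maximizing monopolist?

Perfect competition: P = MC = 135, so 272 − 2Q = 135 and Q = 68.5.
The monopolist equates marginal revenue to marginal cost: 272 − 4Q = 135, so Q = 34.25. From demand, P = 203.5.
Change in equilibrium quantity: 34.25 − 68.5 = −34.25.

Q falls by 34.25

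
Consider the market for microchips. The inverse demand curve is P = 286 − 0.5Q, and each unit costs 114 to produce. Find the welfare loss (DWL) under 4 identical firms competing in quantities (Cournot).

DWL = 1183.36

Under competition P = MC = 114, so Q = (286 − 114)/0.5 = 344.
Cournot with 4 identical firms: the symmetric best-response condition is 286 − 2.5q = 114. Each firm produces q = 68.8, total output Q = 275.2, price P = 148.4.
DWL is the triangle between Q = 275.2 and Q = 344: ½·(344 − 275.2)·(148.4 − 114) = 1183.36.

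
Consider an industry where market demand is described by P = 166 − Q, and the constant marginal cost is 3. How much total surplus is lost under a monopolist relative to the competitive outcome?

Competitive firms price at marginal cost: P = 3, giving Q = 163.
Monopoly sets MR = MC: 166 − 2Q = 3 ⇒ Q = 81.5, P = 166 − 81.5 = 84.5.
DWL is the triangle between Q = 81.5 and Q = 163: ½·(163 − 81.5)·(84.5 − 3) = 3321.125.

DWL = 3321.125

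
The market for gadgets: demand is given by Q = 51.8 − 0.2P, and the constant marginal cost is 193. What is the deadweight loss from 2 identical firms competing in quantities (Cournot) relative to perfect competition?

Inverting demand: P = 259 − 5Q.
Under competition P = MC = 193, so Q = (259 − 193)/5 = 13.2.
Cournot with 2 identical firms: the symmetric best-response condition is 259 − 15q = 193. Each firm produces q = 4.4, total output Q = 8.8, price P = 215.
DWL is the triangle between Q = 8.8 and Q = 13.2: ½·(13.2 − 8.8)·(215 − 193) = 48.4.

DWL = 48.4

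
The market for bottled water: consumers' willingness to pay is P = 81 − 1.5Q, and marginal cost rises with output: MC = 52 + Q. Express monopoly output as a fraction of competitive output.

Q_m/Q_c = 0.625

A monopolist chooses Q where MR = MC. MR = 81 − 3Q; setting this equal to 52 + Q gives Q = 7.25 and P = 70.125.
Under competition P = MC: 81 − 1.5Q = 52 + Q ⇒ Q = 11.6, P = 63.6.
Ratio Q_m/Q_c = 7.25/11.6 = 0.625.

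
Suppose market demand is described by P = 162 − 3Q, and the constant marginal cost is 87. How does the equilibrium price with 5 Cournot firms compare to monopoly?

Cournot with 5 identical firms: the symmetric best-response condition is 162 − 18q = 87. Each firm produces q = 25/6, total output Q = 125/6, price P = 99.5.
The monopolist equates marginal revenue to marginal cost: 162 − 6Q = 87, so Q = 12.5. From demand, P = 124.5.

Cournot: P = 99.5; Monopoly: P = 124.5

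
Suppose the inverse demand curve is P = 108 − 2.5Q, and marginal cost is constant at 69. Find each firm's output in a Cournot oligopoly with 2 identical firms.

Cournot with 2 identical firms: the symmetric best-response condition is 108 − 7.5q = 69. Each firm produces q = 5.2, total output Q = 10.4, price P = 82.

q_i = 5.2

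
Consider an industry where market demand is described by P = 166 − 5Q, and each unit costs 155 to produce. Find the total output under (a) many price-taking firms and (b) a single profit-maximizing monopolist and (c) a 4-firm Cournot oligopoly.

Competition: Q = 2.2; Monopoly: Q = 1.1; Cournot: Q = 1.76

Under competition P = MC = 155, so Q = (166 − 155)/5 = 2.2.
A monopolist chooses Q where MR = MC. MR = 166 − 10Q; setting this equal to 155 gives Q = 1.1 and P = 160.5.
Cournot with 4 identical firms: the symmetric best-response condition is 166 − 25q = 155. Each firm produces q = 0.44, total output Q = 1.76, price P = 157.2.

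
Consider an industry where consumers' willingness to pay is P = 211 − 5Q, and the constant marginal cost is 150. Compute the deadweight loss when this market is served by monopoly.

DWL = 93.025

Competitive firms price at marginal cost: P = 150, giving Q = 12.2.
Monopoly sets MR = MC: 211 − 10Q = 150 ⇒ Q = 6.1, P = 211 − 5·6.1 = 180.5.
DWL is the triangle between Q = 6.1 and Q = 12.2: ½·(12.2 − 6.1)·(180.5 − 150) = 93.025.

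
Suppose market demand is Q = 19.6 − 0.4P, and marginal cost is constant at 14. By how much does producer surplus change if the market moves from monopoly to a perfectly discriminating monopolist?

PS rises by 122.5

Inverting demand: P = 49 − 2.5Q.
A monopolist chooses Q where MR = MC. MR = 49 − 5Q; setting this equal to 14 gives Q = 7 and P = 31.5.
PS = (31.5 − 14)·7 = 122.5.
A perfectly discriminating monopolist sells every unit with P(Q) ≥ MC(Q), so output equals the competitive quantity Q = 14. Each buyer pays their reservation price, so CS = 0 and the firm captures all surplus.
PS = ½·(49 − 14)·14 = 245.
Change in producer surplus: 245 − 122.5 = 122.5.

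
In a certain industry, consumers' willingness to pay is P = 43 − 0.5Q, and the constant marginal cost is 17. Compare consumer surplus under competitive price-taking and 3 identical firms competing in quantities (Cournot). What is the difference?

Consumer surplus falls by 295.75

Perfect competition: P = MC = 17, so 43 − 0.5Q = 17 and Q = 52.
CS = ½·(43 − 17)·52 = 676.
In a 3-firm Cournot equilibrium, symmetry and the first-order condition give q = (43 − 17)/(2) = 13. So Q = 39 and P = 23.5.
CS = ½·(43 − 23.5)·39 = 380.25.
Change in consumer surplus: 380.25 − 676 = −295.75.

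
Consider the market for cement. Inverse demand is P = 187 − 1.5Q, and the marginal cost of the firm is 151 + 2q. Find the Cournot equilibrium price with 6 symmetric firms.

P = 161.08

Cournot with 6 identical firms: the symmetric best-response condition is 187 − 10.5q = 151 + 2q. Each firm produces q = 2.88, total output Q = 17.28, price P = 161.08.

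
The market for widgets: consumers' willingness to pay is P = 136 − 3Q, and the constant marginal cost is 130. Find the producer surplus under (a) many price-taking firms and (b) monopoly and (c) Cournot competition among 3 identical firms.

Under competition P = MC = 130, so Q = (136 − 130)/3 = 2.
PS = (130 − 130)·2 = 0.
A monopolist chooses Q where MR = MC. MR = 136 − 6Q; setting this equal to 130 gives Q = 1 and P = 133.
PS = (133 − 130)·1 = 3.
In a 3-firm Cournot equilibrium, symmetry and the first-order condition give q = (136 − 130)/(12) = 0.5. So Q = 1.5 and P = 131.5.
PS = (131.5 − 130)·1.5 = 2.25.

Competition: PS = 0; Monopoly: PS = 3; Cournot: PS = 2.25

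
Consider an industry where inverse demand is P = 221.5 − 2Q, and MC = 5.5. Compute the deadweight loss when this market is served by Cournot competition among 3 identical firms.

DWL = 729

Perfect competition: P = MC = 5.5, so 221.5 − 2Q = 5.5 and Q = 108.
In a 3-firm Cournot equilibrium, symmetry and the first-order condition give q = (221.5 − 5.5)/(8) = 27. So Q = 81 and P = 59.5.
DWL is the triangle between Q = 81 and Q = 108: ½·(108 − 81)·(59.5 − 5.5) = 729.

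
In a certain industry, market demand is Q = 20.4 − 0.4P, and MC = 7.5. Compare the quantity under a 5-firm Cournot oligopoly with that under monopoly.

Cournot: Q = 14.5; Monopoly: Q = 8.7

Inverting demand: P = 51 − 2.5Q.
With 5 symmetric Cournot firms, each firm's FOC gives 51 − 15q = 7.5, so q = 2.9, Q = 5·2.9 = 14.5, and P = 14.75.
Monopoly sets MR = MC: 51 − 5Q = 7.5 ⇒ Q = 8.7, P = 51 − 2.5·8.7 = 29.25.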